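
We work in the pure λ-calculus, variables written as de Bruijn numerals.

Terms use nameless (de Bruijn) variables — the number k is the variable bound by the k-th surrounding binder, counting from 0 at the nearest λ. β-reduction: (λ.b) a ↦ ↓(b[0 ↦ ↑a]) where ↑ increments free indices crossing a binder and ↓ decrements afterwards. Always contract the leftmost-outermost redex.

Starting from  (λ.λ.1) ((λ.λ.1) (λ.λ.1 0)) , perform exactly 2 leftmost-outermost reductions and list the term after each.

  start: (λ.λ.1) ((λ.λ.1) (λ.λ.1 0))
  →1  λ.(λ.λ.1) (λ.λ.1 0)
  →2  λ.λ.λ.λ.1 0

Answer: after 2 steps: λ.λ.λ.λ.1 0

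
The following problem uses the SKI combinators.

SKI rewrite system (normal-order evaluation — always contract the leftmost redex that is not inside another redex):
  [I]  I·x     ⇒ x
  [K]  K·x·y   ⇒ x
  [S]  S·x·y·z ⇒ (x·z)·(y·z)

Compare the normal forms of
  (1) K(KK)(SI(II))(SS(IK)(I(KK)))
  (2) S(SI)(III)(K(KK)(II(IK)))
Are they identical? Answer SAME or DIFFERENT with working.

Term A:
  start: K(KK)(SI(II))(SS(IK)(I(KK)))
  →1  KK(SS(IK)(I(KK)))
  →2  K

Term B:
  start: S(SI)(III)(K(KK)(II(IK)))
  →1  SI(K(KK)(II(IK)))(III(K(KK)(II(IK))))
  →2  I(III(K(KK)(II(IK))))(K(KK)(II(IK))(III(K(KK)(II(IK)))))
  →3  III(K(KK)(II(IK)))(K(KK)(II(IK))(III(K(KK)(II(IK)))))
  →4  II(K(KK)(II(IK)))(K(KK)(II(IK))(III(K(KK)(II(IK)))))
  →5  I(K(KK)(II(IK)))(K(KK)(II(IK))(III(K(KK)(II(IK)))))
  →6  K(KK)(II(IK))(K(KK)(II(IK))(III(K(KK)(II(IK)))))
  →7  KK(K(KK)(II(IK))(III(K(KK)(II(IK)))))
  →8  K

Answer: SAME — A ⇓ K, B ⇓ K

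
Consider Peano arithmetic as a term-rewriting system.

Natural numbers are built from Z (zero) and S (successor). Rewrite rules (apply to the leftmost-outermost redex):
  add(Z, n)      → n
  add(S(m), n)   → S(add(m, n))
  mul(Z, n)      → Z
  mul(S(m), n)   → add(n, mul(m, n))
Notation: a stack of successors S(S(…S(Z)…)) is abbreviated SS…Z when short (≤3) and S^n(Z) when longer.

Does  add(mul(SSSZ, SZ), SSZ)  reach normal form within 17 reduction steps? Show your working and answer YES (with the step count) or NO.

Answer: YES — reaches normal form S^5(Z) in 14 ≤ 17 steps

Working:
  start: add(mul(SSSZ, SZ), SSZ)
  →1  add(add(SZ, mul(SSZ, SZ)), SSZ)
  →2  add(S(add(Z, mul(SSZ, SZ))), SSZ)
  →3  S(add(add(Z, mul(SSZ, SZ)), SSZ))
  →4  S(add(mul(SSZ, SZ), SSZ))
  →5  S(add(add(SZ, mul(SZ, SZ)), SSZ))
  →6  S(add(S(add(Z, mul(SZ, SZ))), SSZ))
  →7  S(S(add(add(Z, mul(SZ, SZ)), SSZ)))
  →8  S(S(add(mul(SZ, SZ), SSZ)))
  →9  S(S(add(add(SZ, mul(Z, SZ)), SSZ)))
  →10  S(S(add(S(add(Z, mul(Z, SZ))), SSZ)))
  →11  S(S(S(add(add(Z, mul(Z, SZ)), SSZ))))
  →12  S(S(S(add(mul(Z, SZ), SSZ))))
  →13  S(S(S(add(Z, SSZ))))
  →14  S^5(Z)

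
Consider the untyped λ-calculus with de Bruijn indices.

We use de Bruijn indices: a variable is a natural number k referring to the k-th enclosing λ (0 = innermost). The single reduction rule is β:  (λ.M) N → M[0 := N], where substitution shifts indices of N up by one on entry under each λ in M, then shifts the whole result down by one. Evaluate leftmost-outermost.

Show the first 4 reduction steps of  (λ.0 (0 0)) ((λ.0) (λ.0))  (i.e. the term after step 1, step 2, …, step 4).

Answer: after 4 steps: (λ.0) ((λ.0) (λ.0))

Reduction:
  start: (λ.0 (0 0)) ((λ.0) (λ.0))
  →1  (λ.0) (λ.0) ((λ.0) (λ.0) ((λ.0) (λ.0)))
  →2  (λ.0) ((λ.0) (λ.0) ((λ.0) (λ.0)))
  →3  (λ.0) (λ.0) ((λ.0) (λ.0))
  →4  (λ.0) ((λ.0) (λ.0))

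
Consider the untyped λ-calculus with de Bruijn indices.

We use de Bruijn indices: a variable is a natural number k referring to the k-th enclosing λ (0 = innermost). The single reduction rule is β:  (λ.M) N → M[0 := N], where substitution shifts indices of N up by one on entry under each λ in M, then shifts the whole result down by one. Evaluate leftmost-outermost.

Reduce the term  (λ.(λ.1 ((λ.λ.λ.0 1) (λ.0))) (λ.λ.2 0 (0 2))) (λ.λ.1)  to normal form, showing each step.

  start: (λ.(λ.1 ((λ.λ.λ.0 1) (λ.0))) (λ.λ.2 0 (0 2))) (λ.λ.1)
  [1] (λ.(λ.λ.1) ((λ.λ.λ.0 1) (λ.0))) (λ.λ.(λ.λ.1) 0 (0 (λ.λ.1)))
  [2] (λ.λ.1) ((λ.λ.λ.0 1) (λ.0))
  [3] λ.(λ.λ.λ.0 1) (λ.0)
  [4] λ.λ.λ.0 1

Answer: normal form = λ.λ.λ.0 1  (in 4 steps)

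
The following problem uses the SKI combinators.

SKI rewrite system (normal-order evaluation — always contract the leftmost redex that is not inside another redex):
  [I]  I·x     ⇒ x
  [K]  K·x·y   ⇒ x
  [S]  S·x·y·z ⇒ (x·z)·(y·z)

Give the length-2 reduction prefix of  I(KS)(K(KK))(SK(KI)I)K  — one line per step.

  start: I(KS)(K(KK))(SK(KI)I)K
  step 1: KS(K(KK))(SK(KI)I)K
  step 2: S(SK(KI)I)K

Answer: after 2 steps: S(SK(KI)I)K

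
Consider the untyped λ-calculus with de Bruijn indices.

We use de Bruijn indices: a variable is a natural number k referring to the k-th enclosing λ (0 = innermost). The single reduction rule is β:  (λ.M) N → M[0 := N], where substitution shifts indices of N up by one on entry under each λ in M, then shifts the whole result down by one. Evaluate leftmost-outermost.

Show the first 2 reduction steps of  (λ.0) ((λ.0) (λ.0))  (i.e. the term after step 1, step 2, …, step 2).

Answer: after 2 steps: λ.0

Reduction:
  start: (λ.0) ((λ.0) (λ.0))
  [1] (λ.0) (λ.0)
  [2] λ.0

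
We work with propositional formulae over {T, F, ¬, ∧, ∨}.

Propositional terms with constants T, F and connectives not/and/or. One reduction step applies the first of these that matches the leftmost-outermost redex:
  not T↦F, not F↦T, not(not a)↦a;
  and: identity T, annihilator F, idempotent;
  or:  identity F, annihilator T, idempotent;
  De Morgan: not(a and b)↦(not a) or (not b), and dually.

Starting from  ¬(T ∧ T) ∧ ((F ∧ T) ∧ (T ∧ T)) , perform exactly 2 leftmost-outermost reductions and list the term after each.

Answer: after 2 steps: ¬T ∧ ((F ∧ T) ∧ (T ∧ T))

Derivation:
  start: ¬(T ∧ T) ∧ ((F ∧ T) ∧ (T ∧ T))
  →1  (¬T ∨ ¬T) ∧ ((F ∧ T) ∧ (T ∧ T))
  →2  ¬T ∧ ((F ∧ T) ∧ (T ∧ T))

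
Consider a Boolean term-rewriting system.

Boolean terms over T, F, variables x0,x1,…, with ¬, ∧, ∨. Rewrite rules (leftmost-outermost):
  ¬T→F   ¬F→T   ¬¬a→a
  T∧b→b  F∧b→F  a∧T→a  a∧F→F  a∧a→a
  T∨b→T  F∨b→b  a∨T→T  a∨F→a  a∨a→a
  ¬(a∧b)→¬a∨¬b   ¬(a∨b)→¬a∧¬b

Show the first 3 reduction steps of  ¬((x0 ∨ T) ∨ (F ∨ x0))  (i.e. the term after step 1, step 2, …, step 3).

  start: ¬((x0 ∨ T) ∨ (F ∨ x0))
  step 1: ¬(x0 ∨ T) ∧ ¬(F ∨ x0)
  step 2: (¬x0 ∧ ¬T) ∧ ¬(F ∨ x0)
  step 3: (¬x0 ∧ F) ∧ ¬(F ∨ x0)

Answer: after 3 steps: (¬x0 ∧ F) ∧ ¬(F ∨ x0)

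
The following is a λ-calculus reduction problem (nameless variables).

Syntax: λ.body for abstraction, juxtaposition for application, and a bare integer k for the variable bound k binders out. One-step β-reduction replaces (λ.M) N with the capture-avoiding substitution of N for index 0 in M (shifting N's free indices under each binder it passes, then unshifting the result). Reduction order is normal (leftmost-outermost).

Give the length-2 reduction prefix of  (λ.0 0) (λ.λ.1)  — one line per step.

  start: (λ.0 0) (λ.λ.1)
  →1  (λ.λ.1) (λ.λ.1)
  →2  λ.λ.λ.1

Answer: after 2 steps: λ.λ.λ.1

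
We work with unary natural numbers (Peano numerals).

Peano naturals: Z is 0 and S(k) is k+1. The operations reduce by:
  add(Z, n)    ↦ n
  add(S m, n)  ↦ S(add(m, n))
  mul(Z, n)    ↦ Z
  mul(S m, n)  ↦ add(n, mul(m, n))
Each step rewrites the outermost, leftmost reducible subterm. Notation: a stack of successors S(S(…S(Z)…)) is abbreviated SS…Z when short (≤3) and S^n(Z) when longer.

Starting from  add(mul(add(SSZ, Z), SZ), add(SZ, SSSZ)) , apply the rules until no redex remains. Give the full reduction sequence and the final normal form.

Answer: normal form = S^6(Z)  (in 15 steps)

Working:
  start: add(mul(add(SSZ, Z), SZ), add(SZ, SSSZ))
  [1] add(mul(S(add(SZ, Z)), SZ), add(SZ, SSSZ))
  [2] add(add(SZ, mul(add(SZ, Z), SZ)), add(SZ, SSSZ))
  [3] add(S(add(Z, mul(add(SZ, Z), SZ))), add(SZ, SSSZ))
  [4] S(add(add(Z, mul(add(SZ, Z), SZ)), add(SZ, SSSZ)))
  [5] S(add(mul(add(SZ, Z), SZ), add(SZ, SSSZ)))
  [6] S(add(mul(S(add(Z, Z)), SZ), add(SZ, SSSZ)))
  [7] S(add(add(SZ, mul(add(Z, Z), SZ)), add(SZ, SSSZ)))
  [8] S(add(S(add(Z, mul(add(Z, Z), SZ))), add(SZ, SSSZ)))
  [9] S(S(add(add(Z, mul(add(Z, Z), SZ)), add(SZ, SSSZ))))
  [10] S(S(add(mul(add(Z, Z), SZ), add(SZ, SSSZ))))
  [11] S(S(add(mul(Z, SZ), add(SZ, SSSZ))))
  [12] S(S(add(Z, add(SZ, SSSZ))))
  [13] S(S(add(SZ, SSSZ)))
  [14] S(S(S(add(Z, SSSZ))))
  [15] S^6(Z)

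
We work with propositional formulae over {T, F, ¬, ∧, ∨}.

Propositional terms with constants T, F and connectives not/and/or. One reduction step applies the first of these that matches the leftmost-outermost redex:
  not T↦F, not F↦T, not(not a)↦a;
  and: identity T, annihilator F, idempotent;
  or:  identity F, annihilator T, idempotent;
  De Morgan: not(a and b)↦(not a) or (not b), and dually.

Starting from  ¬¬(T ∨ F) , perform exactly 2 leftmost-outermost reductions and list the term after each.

  start: ¬¬(T ∨ F)
  →1  T ∨ F
  →2  T

Answer: after 2 steps: T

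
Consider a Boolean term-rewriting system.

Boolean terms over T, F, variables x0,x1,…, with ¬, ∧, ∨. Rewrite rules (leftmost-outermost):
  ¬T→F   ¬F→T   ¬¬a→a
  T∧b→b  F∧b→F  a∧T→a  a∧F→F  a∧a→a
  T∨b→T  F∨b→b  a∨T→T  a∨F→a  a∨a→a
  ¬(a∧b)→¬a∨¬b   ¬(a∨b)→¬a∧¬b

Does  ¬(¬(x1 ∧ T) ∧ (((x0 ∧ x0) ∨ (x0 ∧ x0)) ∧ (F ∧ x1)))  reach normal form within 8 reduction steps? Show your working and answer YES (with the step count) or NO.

Answer: NO — after 8 steps the term is x1 ∨ (¬x0 ∨ ¬(F ∧ x1)), not yet normal

Derivation:
  start: ¬(¬(x1 ∧ T) ∧ (((x0 ∧ x0) ∨ (x0 ∧ x0)) ∧ (F ∧ x1)))
  step 1: ¬¬(x1 ∧ T) ∨ ¬(((x0 ∧ x0) ∨ (x0 ∧ x0)) ∧ (F ∧ x1))
  step 2: (x1 ∧ T) ∨ ¬(((x0 ∧ x0) ∨ (x0 ∧ x0)) ∧ (F ∧ x1))
  step 3: x1 ∨ ¬(((x0 ∧ x0) ∨ (x0 ∧ x0)) ∧ (F ∧ x1))
  step 4: x1 ∨ (¬((x0 ∧ x0) ∨ (x0 ∧ x0)) ∨ ¬(F ∧ x1))
  step 5: x1 ∨ ((¬(x0 ∧ x0) ∧ ¬(x0 ∧ x0)) ∨ ¬(F ∧ x1))
  step 6: x1 ∨ (¬(x0 ∧ x0) ∨ ¬(F ∧ x1))
  step 7: x1 ∨ ((¬x0 ∨ ¬x0) ∨ ¬(F ∧ x1))
  step 8: x1 ∨ (¬x0 ∨ ¬(F ∧ x1))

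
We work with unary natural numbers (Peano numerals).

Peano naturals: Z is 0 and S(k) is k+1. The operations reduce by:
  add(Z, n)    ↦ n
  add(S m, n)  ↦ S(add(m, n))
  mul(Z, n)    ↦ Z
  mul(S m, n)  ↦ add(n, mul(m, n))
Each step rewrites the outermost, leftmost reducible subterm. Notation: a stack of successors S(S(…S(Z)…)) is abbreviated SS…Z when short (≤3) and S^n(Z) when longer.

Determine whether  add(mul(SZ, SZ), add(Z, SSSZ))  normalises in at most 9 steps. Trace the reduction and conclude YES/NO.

Answer: YES — reaches normal form S^4(Z) in 7 ≤ 9 steps

Reduction:
  start: add(mul(SZ, SZ), add(Z, SSSZ))
  →1  add(add(SZ, mul(Z, SZ)), add(Z, SSSZ))
  →2  add(S(add(Z, mul(Z, SZ))), add(Z, SSSZ))
  →3  S(add(add(Z, mul(Z, SZ)), add(Z, SSSZ)))
  →4  S(add(mul(Z, SZ), add(Z, SSSZ)))
  →5  S(add(Z, add(Z, SSSZ)))
  →6  S(add(Z, SSSZ))
  →7  S^4(Z)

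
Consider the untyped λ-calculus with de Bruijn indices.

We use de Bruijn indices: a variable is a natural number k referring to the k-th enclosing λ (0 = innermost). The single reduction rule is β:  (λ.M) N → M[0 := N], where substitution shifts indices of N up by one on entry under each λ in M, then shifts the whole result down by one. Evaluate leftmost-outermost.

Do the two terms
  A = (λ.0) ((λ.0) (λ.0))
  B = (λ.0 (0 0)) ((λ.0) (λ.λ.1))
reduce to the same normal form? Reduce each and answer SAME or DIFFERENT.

Answer: DIFFERENT — A ⇓ λ.0, B ⇓ λ.λ.λ.λ.1

Reduction:
Term A:
  start: (λ.0) ((λ.0) (λ.0))
  →1  (λ.0) (λ.0)
  →2  λ.0

Term B:
  start: (λ.0 (0 0)) ((λ.0) (λ.λ.1))
  →1  (λ.0) (λ.λ.1) ((λ.0) (λ.λ.1) ((λ.0) (λ.λ.1)))
  →2  (λ.λ.1) ((λ.0) (λ.λ.1) ((λ.0) (λ.λ.1)))
  →3  λ.(λ.0) (λ.λ.1) ((λ.0) (λ.λ.1))
  →4  λ.(λ.λ.1) ((λ.0) (λ.λ.1))
  →5  λ.λ.(λ.0) (λ.λ.1)
  →6  λ.λ.λ.λ.1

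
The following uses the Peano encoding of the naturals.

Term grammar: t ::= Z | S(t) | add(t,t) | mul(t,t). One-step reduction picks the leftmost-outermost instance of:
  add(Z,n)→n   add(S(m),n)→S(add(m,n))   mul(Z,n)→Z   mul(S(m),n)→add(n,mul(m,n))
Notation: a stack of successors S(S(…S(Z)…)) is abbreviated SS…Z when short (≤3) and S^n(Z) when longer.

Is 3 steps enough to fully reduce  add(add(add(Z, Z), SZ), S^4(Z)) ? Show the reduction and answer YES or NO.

Answer: NO — after 3 steps the term is S(add(Z, S^4(Z))), not yet normal

Reduction:
  start: add(add(add(Z, Z), SZ), S^4(Z))
  [1] add(add(Z, SZ), S^4(Z))
  [2] add(SZ, S^4(Z))
  [3] S(add(Z, S^4(Z)))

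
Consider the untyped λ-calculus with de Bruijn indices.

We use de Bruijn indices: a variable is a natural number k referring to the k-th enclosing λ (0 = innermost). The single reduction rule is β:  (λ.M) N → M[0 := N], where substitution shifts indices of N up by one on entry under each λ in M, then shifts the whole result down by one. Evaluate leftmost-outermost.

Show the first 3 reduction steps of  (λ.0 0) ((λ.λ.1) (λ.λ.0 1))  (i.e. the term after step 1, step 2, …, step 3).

  start: (λ.0 0) ((λ.λ.1) (λ.λ.0 1))
  step 1: (λ.λ.1) (λ.λ.0 1) ((λ.λ.1) (λ.λ.0 1))
  step 2: (λ.λ.λ.0 1) ((λ.λ.1) (λ.λ.0 1))
  step 3: λ.λ.0 1

Answer: after 3 steps: λ.λ.0 1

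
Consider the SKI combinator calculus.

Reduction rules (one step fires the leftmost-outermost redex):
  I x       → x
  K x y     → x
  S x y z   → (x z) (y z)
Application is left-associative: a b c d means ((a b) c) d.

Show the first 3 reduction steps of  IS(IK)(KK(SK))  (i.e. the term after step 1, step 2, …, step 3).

Answer: after 3 steps: SKK

Derivation:
  start: IS(IK)(KK(SK))
  [1] S(IK)(KK(SK))
  [2] SK(KK(SK))
  [3] SKK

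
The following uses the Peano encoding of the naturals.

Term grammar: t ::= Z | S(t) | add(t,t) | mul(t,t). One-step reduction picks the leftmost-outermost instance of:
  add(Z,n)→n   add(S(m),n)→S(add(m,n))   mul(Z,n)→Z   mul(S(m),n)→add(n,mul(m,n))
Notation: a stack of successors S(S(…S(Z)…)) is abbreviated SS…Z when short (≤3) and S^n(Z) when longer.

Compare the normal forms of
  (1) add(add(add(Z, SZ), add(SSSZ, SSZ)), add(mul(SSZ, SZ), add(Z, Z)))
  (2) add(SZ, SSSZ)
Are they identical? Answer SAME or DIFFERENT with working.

Term A:
  start: add(add(add(Z, SZ), add(SSSZ, SSZ)), add(mul(SSZ, SZ), add(Z, Z)))
  [1] add(add(SZ, add(SSSZ, SSZ)), add(mul(SSZ, SZ), add(Z, Z)))
  [2] add(S(add(Z, add(SSSZ, SSZ))), add(mul(SSZ, SZ), add(Z, Z)))
  [3] S(add(add(Z, add(SSSZ, SSZ)), add(mul(SSZ, SZ), add(Z, Z))))
  [4] S(add(add(SSSZ, SSZ), add(mul(SSZ, SZ), add(Z, Z))))
  [5] S(add(S(add(SSZ, SSZ)), add(mul(SSZ, SZ), add(Z, Z))))
  [6] S(S(add(add(SSZ, SSZ), add(mul(SSZ, SZ), add(Z, Z)))))
  [7] S(S(add(S(add(SZ, SSZ)), add(mul(SSZ, SZ), add(Z, Z)))))
  [8] S(S(S(add(add(SZ, SSZ), add(mul(SSZ, SZ), add(Z, Z))))))
  [9] S(S(S(add(S(add(Z, SSZ)), add(mul(SSZ, SZ), add(Z, Z))))))
  [10] S(S(S(S(add(add(Z, SSZ), add(mul(SSZ, SZ), add(Z, Z)))))))
  [11] S(S(S(S(add(SSZ, add(mul(SSZ, SZ), add(Z, Z)))))))
  [12] S(S(S(S(S(add(SZ, add(mul(SSZ, SZ), add(Z, Z))))))))
  [13] S(S(S(S(S(S(add(Z, add(mul(SSZ, SZ), add(Z, Z)))))))))
  [14] S(S(S(S(S(S(add(mul(SSZ, SZ), add(Z, Z))))))))
  [15] S(S(S(S(S(S(add(add(SZ, mul(SZ, SZ)), add(Z, Z))))))))
  [16] S(S(S(S(S(S(add(S(add(Z, mul(SZ, SZ))), add(Z, Z))))))))
  [17] S(S(S(S(S(S(S(add(add(Z, mul(SZ, SZ)), add(Z, Z)))))))))
  [18] S(S(S(S(S(S(S(add(mul(SZ, SZ), add(Z, Z)))))))))
  [19] S(S(S(S(S(S(S(add(add(SZ, mul(Z, SZ)), add(Z, Z)))))))))
  [20] S(S(S(S(S(S(S(add(S(add(Z, mul(Z, SZ))), add(Z, Z)))))))))
  [21] S(S(S(S(S(S(S(S(add(add(Z, mul(Z, SZ)), add(Z, Z))))))))))
  [22] S(S(S(S(S(S(S(S(add(mul(Z, SZ), add(Z, Z))))))))))
  [23] S(S(S(S(S(S(S(S(add(Z, add(Z, Z))))))))))
  [24] S(S(S(S(S(S(S(S(add(Z, Z)))))))))
  [25] S^8(Z)

Term B:
  start: add(SZ, SSSZ)
  [1] S(add(Z, SSSZ))
  [2] S^4(Z)

Answer: DIFFERENT — A ⇓ S^8(Z), B ⇓ S^4(Z)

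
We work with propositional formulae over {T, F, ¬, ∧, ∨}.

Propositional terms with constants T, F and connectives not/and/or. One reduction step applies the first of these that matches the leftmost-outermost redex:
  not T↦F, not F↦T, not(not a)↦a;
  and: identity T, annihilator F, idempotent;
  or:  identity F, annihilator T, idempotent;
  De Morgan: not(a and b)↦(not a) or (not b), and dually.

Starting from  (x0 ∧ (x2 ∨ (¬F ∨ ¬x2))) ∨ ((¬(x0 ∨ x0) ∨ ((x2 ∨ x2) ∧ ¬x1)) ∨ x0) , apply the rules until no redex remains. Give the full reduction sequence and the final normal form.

Answer: normal form = x0 ∨ ((¬x0 ∨ (x2 ∧ ¬x1)) ∨ x0)  (in 7 steps)

Working:
  start: (x0 ∧ (x2 ∨ (¬F ∨ ¬x2))) ∨ ((¬(x0 ∨ x0) ∨ ((x2 ∨ x2) ∧ ¬x1)) ∨ x0)
  →1  (x0 ∧ (x2 ∨ (T ∨ ¬x2))) ∨ ((¬(x0 ∨ x0) ∨ ((x2 ∨ x2) ∧ ¬x1)) ∨ x0)
  →2  (x0 ∧ (x2 ∨ T)) ∨ ((¬(x0 ∨ x0) ∨ ((x2 ∨ x2) ∧ ¬x1)) ∨ x0)
  →3  (x0 ∧ T) ∨ ((¬(x0 ∨ x0) ∨ ((x2 ∨ x2) ∧ ¬x1)) ∨ x0)
  →4  x0 ∨ ((¬(x0 ∨ x0) ∨ ((x2 ∨ x2) ∧ ¬x1)) ∨ x0)
  →5  x0 ∨ (((¬x0 ∧ ¬x0) ∨ ((x2 ∨ x2) ∧ ¬x1)) ∨ x0)
  →6  x0 ∨ ((¬x0 ∨ ((x2 ∨ x2) ∧ ¬x1)) ∨ x0)
  →7  x0 ∨ ((¬x0 ∨ (x2 ∧ ¬x1)) ∨ x0)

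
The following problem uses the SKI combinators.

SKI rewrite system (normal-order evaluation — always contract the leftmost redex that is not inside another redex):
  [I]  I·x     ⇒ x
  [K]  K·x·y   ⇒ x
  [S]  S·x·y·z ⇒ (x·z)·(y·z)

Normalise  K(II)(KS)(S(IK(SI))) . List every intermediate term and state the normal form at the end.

  start: K(II)(KS)(S(IK(SI)))
  →1  II(S(IK(SI)))
  →2  I(S(IK(SI)))
  →3  S(IK(SI))
  →4  S(K(SI))

Answer: normal form = S(K(SI))  (in 4 steps)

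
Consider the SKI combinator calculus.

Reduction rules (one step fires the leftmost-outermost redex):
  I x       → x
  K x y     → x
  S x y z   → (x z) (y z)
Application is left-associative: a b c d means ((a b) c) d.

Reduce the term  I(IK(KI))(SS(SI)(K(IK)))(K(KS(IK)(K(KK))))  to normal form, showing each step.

  start: I(IK(KI))(SS(SI)(K(IK)))(K(KS(IK)(K(KK))))
  step 1: IK(KI)(SS(SI)(K(IK)))(K(KS(IK)(K(KK))))
  step 2: K(KI)(SS(SI)(K(IK)))(K(KS(IK)(K(KK))))
  step 3: KI(K(KS(IK)(K(KK))))
  step 4: I

Answer: normal form = I  (in 4 steps)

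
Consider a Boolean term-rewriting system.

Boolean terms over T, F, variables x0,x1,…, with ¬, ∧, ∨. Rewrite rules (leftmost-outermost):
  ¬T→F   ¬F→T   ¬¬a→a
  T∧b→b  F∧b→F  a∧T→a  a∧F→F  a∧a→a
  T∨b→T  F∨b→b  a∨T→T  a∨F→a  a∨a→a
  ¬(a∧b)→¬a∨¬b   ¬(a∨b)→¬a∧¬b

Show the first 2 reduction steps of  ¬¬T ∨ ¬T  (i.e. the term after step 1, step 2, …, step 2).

Answer: after 2 steps: T

Derivation:
  start: ¬¬T ∨ ¬T
  [1] T ∨ ¬T
  [2] T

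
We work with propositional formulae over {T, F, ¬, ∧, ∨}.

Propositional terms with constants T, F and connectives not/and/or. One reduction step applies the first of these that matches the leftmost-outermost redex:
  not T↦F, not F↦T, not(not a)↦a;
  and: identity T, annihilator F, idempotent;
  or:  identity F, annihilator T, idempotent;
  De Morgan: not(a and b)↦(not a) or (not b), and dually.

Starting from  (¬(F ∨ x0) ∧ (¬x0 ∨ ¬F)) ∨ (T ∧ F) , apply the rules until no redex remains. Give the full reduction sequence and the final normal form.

Answer: normal form = ¬x0  (in 8 steps)

Working:
  start: (¬(F ∨ x0) ∧ (¬x0 ∨ ¬F)) ∨ (T ∧ F)
  →1  ((¬F ∧ ¬x0) ∧ (¬x0 ∨ ¬F)) ∨ (T ∧ F)
  →2  ((T ∧ ¬x0) ∧ (¬x0 ∨ ¬F)) ∨ (T ∧ F)
  →3  (¬x0 ∧ (¬x0 ∨ ¬F)) ∨ (T ∧ F)
  →4  (¬x0 ∧ (¬x0 ∨ T)) ∨ (T ∧ F)
  →5  (¬x0 ∧ T) ∨ (T ∧ F)
  →6  ¬x0 ∨ (T ∧ F)
  →7  ¬x0 ∨ F
  →8  ¬x0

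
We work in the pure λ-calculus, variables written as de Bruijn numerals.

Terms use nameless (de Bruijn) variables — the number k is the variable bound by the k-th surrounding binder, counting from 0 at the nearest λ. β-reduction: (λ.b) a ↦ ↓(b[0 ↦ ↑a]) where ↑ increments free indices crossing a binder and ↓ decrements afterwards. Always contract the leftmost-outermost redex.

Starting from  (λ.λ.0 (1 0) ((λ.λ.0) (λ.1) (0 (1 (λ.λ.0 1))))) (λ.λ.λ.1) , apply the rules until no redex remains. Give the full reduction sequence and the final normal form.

Answer: normal form = λ.0 (λ.λ.1) (0 (λ.λ.1))  (in 5 steps)

Derivation:
  start: (λ.λ.0 (1 0) ((λ.λ.0) (λ.1) (0 (1 (λ.λ.0 1))))) (λ.λ.λ.1)
  step 1: λ.0 ((λ.λ.λ.1) 0) ((λ.λ.0) (λ.1) (0 ((λ.λ.λ.1) (λ.λ.0 1))))
  step 2: λ.0 (λ.λ.1) ((λ.λ.0) (λ.1) (0 ((λ.λ.λ.1) (λ.λ.0 1))))
  step 3: λ.0 (λ.λ.1) ((λ.0) (0 ((λ.λ.λ.1) (λ.λ.0 1))))
  step 4: λ.0 (λ.λ.1) (0 ((λ.λ.λ.1) (λ.λ.0 1)))
  step 5: λ.0 (λ.λ.1) (0 (λ.λ.1))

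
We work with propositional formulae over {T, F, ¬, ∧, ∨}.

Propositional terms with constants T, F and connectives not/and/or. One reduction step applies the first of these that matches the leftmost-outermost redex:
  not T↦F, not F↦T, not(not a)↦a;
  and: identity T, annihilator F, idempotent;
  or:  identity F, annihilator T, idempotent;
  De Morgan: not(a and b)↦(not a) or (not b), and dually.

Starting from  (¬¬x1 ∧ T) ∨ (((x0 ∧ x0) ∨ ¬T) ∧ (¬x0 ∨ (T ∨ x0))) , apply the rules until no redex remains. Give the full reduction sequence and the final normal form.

Answer: normal form = x1 ∨ x0  (in 8 steps)

Derivation:
  start: (¬¬x1 ∧ T) ∨ (((x0 ∧ x0) ∨ ¬T) ∧ (¬x0 ∨ (T ∨ x0)))
  [1] ¬¬x1 ∨ (((x0 ∧ x0) ∨ ¬T) ∧ (¬x0 ∨ (T ∨ x0)))
  [2] x1 ∨ (((x0 ∧ x0) ∨ ¬T) ∧ (¬x0 ∨ (T ∨ x0)))
  [3] x1 ∨ ((x0 ∨ ¬T) ∧ (¬x0 ∨ (T ∨ x0)))
  [4] x1 ∨ ((x0 ∨ F) ∧ (¬x0 ∨ (T ∨ x0)))
  [5] x1 ∨ (x0 ∧ (¬x0 ∨ (T ∨ x0)))
  [6] x1 ∨ (x0 ∧ (¬x0 ∨ T))
  [7] x1 ∨ (x0 ∧ T)
  [8] x1 ∨ x0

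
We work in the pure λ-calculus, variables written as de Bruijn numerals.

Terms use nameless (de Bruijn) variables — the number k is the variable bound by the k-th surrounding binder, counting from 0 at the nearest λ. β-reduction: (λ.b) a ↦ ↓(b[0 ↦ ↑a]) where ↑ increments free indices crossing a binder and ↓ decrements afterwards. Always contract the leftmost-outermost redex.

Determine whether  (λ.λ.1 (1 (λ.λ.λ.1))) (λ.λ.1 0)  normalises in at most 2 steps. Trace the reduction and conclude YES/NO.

  start: (λ.λ.1 (1 (λ.λ.λ.1))) (λ.λ.1 0)
  →1  λ.(λ.λ.1 0) ((λ.λ.1 0) (λ.λ.λ.1))
  →2  λ.λ.(λ.λ.1 0) (λ.λ.λ.1) 0

Answer: NO — after 2 steps the term is λ.λ.(λ.λ.1 0) (λ.λ.λ.1) 0, not yet normal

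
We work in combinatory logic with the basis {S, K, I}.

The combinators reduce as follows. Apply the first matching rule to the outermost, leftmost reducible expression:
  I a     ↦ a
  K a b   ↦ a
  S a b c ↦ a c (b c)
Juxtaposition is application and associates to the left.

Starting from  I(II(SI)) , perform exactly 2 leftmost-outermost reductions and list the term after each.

Answer: after 2 steps: I(SI)

Working:
  start: I(II(SI))
  →1  II(SI)
  →2  I(SI)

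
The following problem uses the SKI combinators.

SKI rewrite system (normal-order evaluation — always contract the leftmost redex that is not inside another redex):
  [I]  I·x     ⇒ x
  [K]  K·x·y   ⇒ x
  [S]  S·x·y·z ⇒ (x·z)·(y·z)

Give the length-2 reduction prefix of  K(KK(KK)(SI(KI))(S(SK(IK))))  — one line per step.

Answer: after 2 steps: K(SI(KI))

Working:
  start: K(KK(KK)(SI(KI))(S(SK(IK))))
  [1] K(K(SI(KI))(S(SK(IK))))
  [2] K(SI(KI))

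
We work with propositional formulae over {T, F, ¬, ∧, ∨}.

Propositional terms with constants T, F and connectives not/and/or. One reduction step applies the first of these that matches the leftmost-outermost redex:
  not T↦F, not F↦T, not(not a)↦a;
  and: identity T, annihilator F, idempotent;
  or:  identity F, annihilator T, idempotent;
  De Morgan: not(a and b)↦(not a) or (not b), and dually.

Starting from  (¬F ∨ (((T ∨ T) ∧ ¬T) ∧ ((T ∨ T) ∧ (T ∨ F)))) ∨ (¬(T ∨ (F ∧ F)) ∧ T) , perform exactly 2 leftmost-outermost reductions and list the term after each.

  start: (¬F ∨ (((T ∨ T) ∧ ¬T) ∧ ((T ∨ T) ∧ (T ∨ F)))) ∨ (¬(T ∨ (F ∧ F)) ∧ T)
  step 1: (T ∨ (((T ∨ T) ∧ ¬T) ∧ ((T ∨ T) ∧ (T ∨ F)))) ∨ (¬(T ∨ (F ∧ F)) ∧ T)
  step 2: T ∨ (¬(T ∨ (F ∧ F)) ∧ T)

Answer: after 2 steps: T ∨ (¬(T ∨ (F ∧ F)) ∧ T)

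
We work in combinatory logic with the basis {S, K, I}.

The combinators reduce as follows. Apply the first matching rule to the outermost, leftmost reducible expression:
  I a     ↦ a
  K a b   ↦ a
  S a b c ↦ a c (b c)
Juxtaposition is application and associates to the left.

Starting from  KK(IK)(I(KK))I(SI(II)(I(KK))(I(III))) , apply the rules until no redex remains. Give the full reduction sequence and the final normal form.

Answer: normal form = K  (in 4 steps)

Working:
  start: KK(IK)(I(KK))I(SI(II)(I(KK))(I(III)))
  →1  K(I(KK))I(SI(II)(I(KK))(I(III)))
  →2  I(KK)(SI(II)(I(KK))(I(III)))
  →3  KK(SI(II)(I(KK))(I(III)))
  →4  K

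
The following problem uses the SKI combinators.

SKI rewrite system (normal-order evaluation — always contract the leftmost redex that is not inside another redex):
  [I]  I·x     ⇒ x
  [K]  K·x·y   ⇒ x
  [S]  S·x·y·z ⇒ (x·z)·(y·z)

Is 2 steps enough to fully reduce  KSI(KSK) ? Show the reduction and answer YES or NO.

Answer: YES — reaches normal form SS in 2 ≤ 2 steps

Derivation:
  start: KSI(KSK)
  →1  S(KSK)
  →2  SS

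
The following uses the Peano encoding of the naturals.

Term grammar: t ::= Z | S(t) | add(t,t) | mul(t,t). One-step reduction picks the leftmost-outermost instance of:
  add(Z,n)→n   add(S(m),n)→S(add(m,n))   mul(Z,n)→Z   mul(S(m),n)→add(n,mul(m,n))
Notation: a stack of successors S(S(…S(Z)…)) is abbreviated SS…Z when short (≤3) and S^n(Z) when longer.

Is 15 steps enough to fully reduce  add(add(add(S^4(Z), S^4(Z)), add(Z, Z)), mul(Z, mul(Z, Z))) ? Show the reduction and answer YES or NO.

Answer: NO — after 15 steps the term is S(S(S(S(S(add(add(SSSZ, add(Z, Z)), mul(Z, mul(Z, Z)))))))), not yet normal

Derivation:
  start: add(add(add(S^4(Z), S^4(Z)), add(Z, Z)), mul(Z, mul(Z, Z)))
  [1] add(add(S(add(SSSZ, S^4(Z))), add(Z, Z)), mul(Z, mul(Z, Z)))
  [2] add(S(add(add(SSSZ, S^4(Z)), add(Z, Z))), mul(Z, mul(Z, Z)))
  [3] S(add(add(add(SSSZ, S^4(Z)), add(Z, Z)), mul(Z, mul(Z, Z))))
  [4] S(add(add(S(add(SSZ, S^4(Z))), add(Z, Z)), mul(Z, mul(Z, Z))))
  [5] S(add(S(add(add(SSZ, S^4(Z)), add(Z, Z))), mul(Z, mul(Z, Z))))
  [6] S(S(add(add(add(SSZ, S^4(Z)), add(Z, Z)), mul(Z, mul(Z, Z)))))
  [7] S(S(add(add(S(add(SZ, S^4(Z))), add(Z, Z)), mul(Z, mul(Z, Z)))))
  [8] S(S(add(S(add(add(SZ, S^4(Z)), add(Z, Z))), mul(Z, mul(Z, Z)))))
  [9] S(S(S(add(add(add(SZ, S^4(Z)), add(Z, Z)), mul(Z, mul(Z, Z))))))
  [10] S(S(S(add(add(S(add(Z, S^4(Z))), add(Z, Z)), mul(Z, mul(Z, Z))))))
  [11] S(S(S(add(S(add(add(Z, S^4(Z)), add(Z, Z))), mul(Z, mul(Z, Z))))))
  [12] S(S(S(S(add(add(add(Z, S^4(Z)), add(Z, Z)), mul(Z, mul(Z, Z)))))))
  [13] S(S(S(S(add(add(S^4(Z), add(Z, Z)), mul(Z, mul(Z, Z)))))))
  [14] S(S(S(S(add(S(add(SSSZ, add(Z, Z))), mul(Z, mul(Z, Z)))))))
  [15] S(S(S(S(S(add(add(SSSZ, add(Z, Z)), mul(Z, mul(Z, Z))))))))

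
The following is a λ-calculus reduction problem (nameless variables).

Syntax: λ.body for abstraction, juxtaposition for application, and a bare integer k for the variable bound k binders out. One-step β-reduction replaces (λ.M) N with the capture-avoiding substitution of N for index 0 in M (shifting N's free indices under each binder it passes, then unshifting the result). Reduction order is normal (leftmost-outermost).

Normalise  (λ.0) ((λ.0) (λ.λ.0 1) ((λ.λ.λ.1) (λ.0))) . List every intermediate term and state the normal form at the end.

  start: (λ.0) ((λ.0) (λ.λ.0 1) ((λ.λ.λ.1) (λ.0)))
  step 1: (λ.0) (λ.λ.0 1) ((λ.λ.λ.1) (λ.0))
  step 2: (λ.λ.0 1) ((λ.λ.λ.1) (λ.0))
  step 3: λ.0 ((λ.λ.λ.1) (λ.0))
  step 4: λ.0 (λ.λ.1)

Answer: normal form = λ.0 (λ.λ.1)  (in 4 steps)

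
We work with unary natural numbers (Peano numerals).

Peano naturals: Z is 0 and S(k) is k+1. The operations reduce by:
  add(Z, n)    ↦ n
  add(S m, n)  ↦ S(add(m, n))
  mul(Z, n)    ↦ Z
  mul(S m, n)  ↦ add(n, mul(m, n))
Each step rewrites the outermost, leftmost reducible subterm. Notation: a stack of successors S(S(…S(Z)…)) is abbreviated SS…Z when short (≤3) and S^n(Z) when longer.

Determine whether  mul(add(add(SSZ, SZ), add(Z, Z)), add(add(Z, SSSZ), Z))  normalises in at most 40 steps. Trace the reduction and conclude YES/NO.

Answer: YES — reaches normal form S^9(Z) in 39 ≤ 40 steps

Reduction:
  start: mul(add(add(SSZ, SZ), add(Z, Z)), add(add(Z, SSSZ), Z))
  step 1: mul(add(S(add(SZ, SZ)), add(Z, Z)), add(add(Z, SSSZ), Z))
  step 2: mul(S(add(add(SZ, SZ), add(Z, Z))), add(add(Z, SSSZ), Z))
  step 3: add(add(add(Z, SSSZ), Z), mul(add(add(SZ, SZ), add(Z, Z)), add(add(Z, SSSZ), Z)))
  step 4: add(add(SSSZ, Z), mul(add(add(SZ, SZ), add(Z, Z)), add(add(Z, SSSZ), Z)))
  step 5: add(S(add(SSZ, Z)), mul(add(add(SZ, SZ), add(Z, Z)), add(add(Z, SSSZ), Z)))
  step 6: S(add(add(SSZ, Z), mul(add(add(SZ, SZ), add(Z, Z)), add(add(Z, SSSZ), Z))))
  step 7: S(add(S(add(SZ, Z)), mul(add(add(SZ, SZ), add(Z, Z)), add(add(Z, SSSZ), Z))))
  step 8: S(S(add(add(SZ, Z), mul(add(add(SZ, SZ), add(Z, Z)), add(add(Z, SSSZ), Z)))))
  step 9: S(S(add(S(add(Z, Z)), mul(add(add(SZ, SZ), add(Z, Z)), add(add(Z, SSSZ), Z)))))
  step 10: S(S(S(add(add(Z, Z), mul(add(add(SZ, SZ), add(Z, Z)), add(add(Z, SSSZ), Z))))))
  step 11: S(S(S(add(Z, mul(add(add(SZ, SZ), add(Z, Z)), add(add(Z, SSSZ), Z))))))
  step 12: S(S(S(mul(add(add(SZ, SZ), add(Z, Z)), add(add(Z, SSSZ), Z)))))
  step 13: S(S(S(mul(add(S(add(Z, SZ)), add(Z, Z)), add(add(Z, SSSZ), Z)))))
  step 14: S(S(S(mul(S(add(add(Z, SZ), add(Z, Z))), add(add(Z, SSSZ), Z)))))
  step 15: S(S(S(add(add(add(Z, SSSZ), Z), mul(add(add(Z, SZ), add(Z, Z)), add(add(Z, SSSZ), Z))))))
  step 16: S(S(S(add(add(SSSZ, Z), mul(add(add(Z, SZ), add(Z, Z)), add(add(Z, SSSZ), Z))))))
  step 17: S(S(S(add(S(add(SSZ, Z)), mul(add(add(Z, SZ), add(Z, Z)), add(add(Z, SSSZ), Z))))))
  step 18: S(S(S(S(add(add(SSZ, Z), mul(add(add(Z, SZ), add(Z, Z)), add(add(Z, SSSZ), Z)))))))
  step 19: S(S(S(S(add(S(add(SZ, Z)), mul(add(add(Z, SZ), add(Z, Z)), add(add(Z, SSSZ), Z)))))))
  step 20: S(S(S(S(S(add(add(SZ, Z), mul(add(add(Z, SZ), add(Z, Z)), add(add(Z, SSSZ), Z))))))))
  step 21: S(S(S(S(S(add(S(add(Z, Z)), mul(add(add(Z, SZ), add(Z, Z)), add(add(Z, SSSZ), Z))))))))
  step 22: S(S(S(S(S(S(add(add(Z, Z), mul(add(add(Z, SZ), add(Z, Z)), add(add(Z, SSSZ), Z)))))))))
  step 23: S(S(S(S(S(S(add(Z, mul(add(add(Z, SZ), add(Z, Z)), add(add(Z, SSSZ), Z)))))))))
  step 24: S(S(S(S(S(S(mul(add(add(Z, SZ), add(Z, Z)), add(add(Z, SSSZ), Z))))))))
  step 25: S(S(S(S(S(S(mul(add(SZ, add(Z, Z)), add(add(Z, SSSZ), Z))))))))
  step 26: S(S(S(S(S(S(mul(S(add(Z, add(Z, Z))), add(add(Z, SSSZ), Z))))))))
  step 27: S(S(S(S(S(S(add(add(add(Z, SSSZ), Z), mul(add(Z, add(Z, Z)), add(add(Z, SSSZ), Z)))))))))
  step 28: S(S(S(S(S(S(add(add(SSSZ, Z), mul(add(Z, add(Z, Z)), add(add(Z, SSSZ), Z)))))))))
  step 29: S(S(S(S(S(S(add(S(add(SSZ, Z)), mul(add(Z, add(Z, Z)), add(add(Z, SSSZ), Z)))))))))
  step 30: S(S(S(S(S(S(S(add(add(SSZ, Z), mul(add(Z, add(Z, Z)), add(add(Z, SSSZ), Z))))))))))
  step 31: S(S(S(S(S(S(S(add(S(add(SZ, Z)), mul(add(Z, add(Z, Z)), add(add(Z, SSSZ), Z))))))))))
  step 32: S(S(S(S(S(S(S(S(add(add(SZ, Z), mul(add(Z, add(Z, Z)), add(add(Z, SSSZ), Z)))))))))))
  step 33: S(S(S(S(S(S(S(S(add(S(add(Z, Z)), mul(add(Z, add(Z, Z)), add(add(Z, SSSZ), Z)))))))))))
  step 34: S(S(S(S(S(S(S(S(S(add(add(Z, Z), mul(add(Z, add(Z, Z)), add(add(Z, SSSZ), Z))))))))))))
  step 35: S(S(S(S(S(S(S(S(S(add(Z, mul(add(Z, add(Z, Z)), add(add(Z, SSSZ), Z))))))))))))
  step 36: S(S(S(S(S(S(S(S(S(mul(add(Z, add(Z, Z)), add(add(Z, SSSZ), Z)))))))))))
  step 37: S(S(S(S(S(S(S(S(S(mul(add(Z, Z), add(add(Z, SSSZ), Z)))))))))))
  step 38: S(S(S(S(S(S(S(S(S(mul(Z, add(add(Z, SSSZ), Z)))))))))))
  step 39: S^9(Z)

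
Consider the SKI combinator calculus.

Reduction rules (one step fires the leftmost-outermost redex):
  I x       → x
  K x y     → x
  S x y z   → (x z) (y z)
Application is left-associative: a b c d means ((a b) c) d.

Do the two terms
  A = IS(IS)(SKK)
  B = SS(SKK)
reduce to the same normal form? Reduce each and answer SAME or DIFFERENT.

Answer: SAME — A ⇓ SS(SKK), B ⇓ SS(SKK)

Derivation:
Term A:
  start: IS(IS)(SKK)
  →1  S(IS)(SKK)
  →2  SS(SKK)

Term B:
  start: SS(SKK)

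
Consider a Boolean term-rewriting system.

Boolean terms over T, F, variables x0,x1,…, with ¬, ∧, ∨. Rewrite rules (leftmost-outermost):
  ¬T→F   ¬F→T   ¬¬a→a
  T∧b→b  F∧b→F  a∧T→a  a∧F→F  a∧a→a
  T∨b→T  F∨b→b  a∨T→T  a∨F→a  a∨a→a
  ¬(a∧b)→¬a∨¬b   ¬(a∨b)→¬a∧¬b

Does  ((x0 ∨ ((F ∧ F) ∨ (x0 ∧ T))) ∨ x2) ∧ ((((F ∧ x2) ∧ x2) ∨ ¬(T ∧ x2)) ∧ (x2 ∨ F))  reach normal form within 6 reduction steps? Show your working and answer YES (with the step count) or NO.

Answer: NO — after 6 steps the term is (x0 ∨ x2) ∧ ((F ∨ ¬(T ∧ x2)) ∧ (x2 ∨ F)), not yet normal

Working:
  start: ((x0 ∨ ((F ∧ F) ∨ (x0 ∧ T))) ∨ x2) ∧ ((((F ∧ x2) ∧ x2) ∨ ¬(T ∧ x2)) ∧ (x2 ∨ F))
  →1  ((x0 ∨ (F ∨ (x0 ∧ T))) ∨ x2) ∧ ((((F ∧ x2) ∧ x2) ∨ ¬(T ∧ x2)) ∧ (x2 ∨ F))
  →2  ((x0 ∨ (x0 ∧ T)) ∨ x2) ∧ ((((F ∧ x2) ∧ x2) ∨ ¬(T ∧ x2)) ∧ (x2 ∨ F))
  →3  ((x0 ∨ x0) ∨ x2) ∧ ((((F ∧ x2) ∧ x2) ∨ ¬(T ∧ x2)) ∧ (x2 ∨ F))
  →4  (x0 ∨ x2) ∧ ((((F ∧ x2) ∧ x2) ∨ ¬(T ∧ x2)) ∧ (x2 ∨ F))
  →5  (x0 ∨ x2) ∧ (((F ∧ x2) ∨ ¬(T ∧ x2)) ∧ (x2 ∨ F))
  →6  (x0 ∨ x2) ∧ ((F ∨ ¬(T ∧ x2)) ∧ (x2 ∨ F))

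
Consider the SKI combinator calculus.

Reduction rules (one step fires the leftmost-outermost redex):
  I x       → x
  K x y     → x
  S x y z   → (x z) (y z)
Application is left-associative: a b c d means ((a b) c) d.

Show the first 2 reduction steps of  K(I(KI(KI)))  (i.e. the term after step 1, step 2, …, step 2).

  start: K(I(KI(KI)))
  →1  K(KI(KI))
  →2  KI

Answer: after 2 steps: KI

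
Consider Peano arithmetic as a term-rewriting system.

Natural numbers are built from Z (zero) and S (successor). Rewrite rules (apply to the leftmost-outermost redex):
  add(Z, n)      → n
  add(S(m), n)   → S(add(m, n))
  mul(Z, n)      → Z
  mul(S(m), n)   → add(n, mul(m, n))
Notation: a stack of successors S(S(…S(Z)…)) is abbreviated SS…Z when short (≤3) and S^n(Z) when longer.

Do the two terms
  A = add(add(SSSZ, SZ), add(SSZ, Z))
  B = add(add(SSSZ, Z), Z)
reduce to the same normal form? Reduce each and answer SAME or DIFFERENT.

Term A:
  start: add(add(SSSZ, SZ), add(SSZ, Z))
  →1  add(S(add(SSZ, SZ)), add(SSZ, Z))
  →2  S(add(add(SSZ, SZ), add(SSZ, Z)))
  →3  S(add(S(add(SZ, SZ)), add(SSZ, Z)))
  →4  S(S(add(add(SZ, SZ), add(SSZ, Z))))
  →5  S(S(add(S(add(Z, SZ)), add(SSZ, Z))))
  →6  S(S(S(add(add(Z, SZ), add(SSZ, Z)))))
  →7  S(S(S(add(SZ, add(SSZ, Z)))))
  →8  S(S(S(S(add(Z, add(SSZ, Z))))))
  →9  S(S(S(S(add(SSZ, Z)))))
  →10  S(S(S(S(S(add(SZ, Z))))))
  →11  S(S(S(S(S(S(add(Z, Z)))))))
  →12  S^6(Z)

Term B:
  start: add(add(SSSZ, Z), Z)
  →1  add(S(add(SSZ, Z)), Z)
  →2  S(add(add(SSZ, Z), Z))
  →3  S(add(S(add(SZ, Z)), Z))
  →4  S(S(add(add(SZ, Z), Z)))
  →5  S(S(add(S(add(Z, Z)), Z)))
  →6  S(S(S(add(add(Z, Z), Z))))
  →7  S(S(S(add(Z, Z))))
  →8  SSSZ

Answer: DIFFERENT — A ⇓ S^6(Z), B ⇓ SSSZ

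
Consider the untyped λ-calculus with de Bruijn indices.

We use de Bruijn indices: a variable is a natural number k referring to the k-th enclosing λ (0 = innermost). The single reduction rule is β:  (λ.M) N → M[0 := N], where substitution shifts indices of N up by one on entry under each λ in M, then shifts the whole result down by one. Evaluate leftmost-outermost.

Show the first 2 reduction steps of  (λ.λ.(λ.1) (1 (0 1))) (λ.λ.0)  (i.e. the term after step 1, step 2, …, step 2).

  start: (λ.λ.(λ.1) (1 (0 1))) (λ.λ.0)
  step 1: λ.(λ.1) ((λ.λ.0) (0 (λ.λ.0)))
  step 2: λ.0

Answer: after 2 steps: λ.0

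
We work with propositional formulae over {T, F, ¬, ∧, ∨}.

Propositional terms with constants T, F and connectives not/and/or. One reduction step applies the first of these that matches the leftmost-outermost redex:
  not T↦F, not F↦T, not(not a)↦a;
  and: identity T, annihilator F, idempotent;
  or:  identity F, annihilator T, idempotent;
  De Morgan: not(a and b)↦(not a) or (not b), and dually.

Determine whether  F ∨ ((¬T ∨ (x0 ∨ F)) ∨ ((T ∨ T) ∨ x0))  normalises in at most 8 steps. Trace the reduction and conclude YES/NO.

  start: F ∨ ((¬T ∨ (x0 ∨ F)) ∨ ((T ∨ T) ∨ x0))
  →1  (¬T ∨ (x0 ∨ F)) ∨ ((T ∨ T) ∨ x0)
  →2  (F ∨ (x0 ∨ F)) ∨ ((T ∨ T) ∨ x0)
  →3  (x0 ∨ F) ∨ ((T ∨ T) ∨ x0)
  →4  x0 ∨ ((T ∨ T) ∨ x0)
  →5  x0 ∨ (T ∨ x0)
  →6  x0 ∨ T
  →7  T

Answer: YES — reaches normal form T in 7 ≤ 8 steps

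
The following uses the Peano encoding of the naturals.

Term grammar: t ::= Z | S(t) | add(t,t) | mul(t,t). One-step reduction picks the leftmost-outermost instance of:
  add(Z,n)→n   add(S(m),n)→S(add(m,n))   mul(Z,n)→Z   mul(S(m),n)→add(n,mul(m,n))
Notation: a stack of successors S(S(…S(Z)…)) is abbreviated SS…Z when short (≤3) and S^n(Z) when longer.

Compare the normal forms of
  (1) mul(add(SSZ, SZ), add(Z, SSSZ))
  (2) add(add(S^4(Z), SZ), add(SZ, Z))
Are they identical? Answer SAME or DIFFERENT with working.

Term A:
  start: mul(add(SSZ, SZ), add(Z, SSSZ))
  →1  mul(S(add(SZ, SZ)), add(Z, SSSZ))
  →2  add(add(Z, SSSZ), mul(add(SZ, SZ), add(Z, SSSZ)))
  →3  add(SSSZ, mul(add(SZ, SZ), add(Z, SSSZ)))
  →4  S(add(SSZ, mul(add(SZ, SZ), add(Z, SSSZ))))
  →5  S(S(add(SZ, mul(add(SZ, SZ), add(Z, SSSZ)))))
  →6  S(S(S(add(Z, mul(add(SZ, SZ), add(Z, SSSZ))))))
  →7  S(S(S(mul(add(SZ, SZ), add(Z, SSSZ)))))
  →8  S(S(S(mul(S(add(Z, SZ)), add(Z, SSSZ)))))
  →9  S(S(S(add(add(Z, SSSZ), mul(add(Z, SZ), add(Z, SSSZ))))))
  →10  S(S(S(add(SSSZ, mul(add(Z, SZ), add(Z, SSSZ))))))
  →11  S(S(S(S(add(SSZ, mul(add(Z, SZ), add(Z, SSSZ)))))))
  →12  S(S(S(S(S(add(SZ, mul(add(Z, SZ), add(Z, SSSZ))))))))
  →13  S(S(S(S(S(S(add(Z, mul(add(Z, SZ), add(Z, SSSZ)))))))))
  →14  S(S(S(S(S(S(mul(add(Z, SZ), add(Z, SSSZ))))))))
  →15  S(S(S(S(S(S(mul(SZ, add(Z, SSSZ))))))))
  →16  S(S(S(S(S(S(add(add(Z, SSSZ), mul(Z, add(Z, SSSZ)))))))))
  →17  S(S(S(S(S(S(add(SSSZ, mul(Z, add(Z, SSSZ)))))))))
  →18  S(S(S(S(S(S(S(add(SSZ, mul(Z, add(Z, SSSZ))))))))))
  →19  S(S(S(S(S(S(S(S(add(SZ, mul(Z, add(Z, SSSZ)))))))))))
  →20  S(S(S(S(S(S(S(S(S(add(Z, mul(Z, add(Z, SSSZ))))))))))))
  →21  S(S(S(S(S(S(S(S(S(mul(Z, add(Z, SSSZ)))))))))))
  →22  S^9(Z)

Term B:
  start: add(add(S^4(Z), SZ), add(SZ, Z))
  →1  add(S(add(SSSZ, SZ)), add(SZ, Z))
  →2  S(add(add(SSSZ, SZ), add(SZ, Z)))
  →3  S(add(S(add(SSZ, SZ)), add(SZ, Z)))
  →4  S(S(add(add(SSZ, SZ), add(SZ, Z))))
  →5  S(S(add(S(add(SZ, SZ)), add(SZ, Z))))
  →6  S(S(S(add(add(SZ, SZ), add(SZ, Z)))))
  →7  S(S(S(add(S(add(Z, SZ)), add(SZ, Z)))))
  →8  S(S(S(S(add(add(Z, SZ), add(SZ, Z))))))
  →9  S(S(S(S(add(SZ, add(SZ, Z))))))
  →10  S(S(S(S(S(add(Z, add(SZ, Z)))))))
  →11  S(S(S(S(S(add(SZ, Z))))))
  →12  S(S(S(S(S(S(add(Z, Z)))))))
  →13  S^6(Z)

Answer: DIFFERENT — A ⇓ S^9(Z), B ⇓ S^6(Z)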